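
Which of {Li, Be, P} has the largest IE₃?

After 2 electrons have been removed, what remains? Li²⁺ is already 1 electron into the core; Be²⁺ is the bare [He] core; P²⁺ still has 3 valence electrons.
Pulling an electron out of a noble-gas core costs far more than removing a remaining valence electron, so Li and Be sit at the high end of IE_3.
The numbers (kJ/mol): Li 11815, Be 14849, P 2914.
Putting it together, IE_3: P < Li < Be.

Be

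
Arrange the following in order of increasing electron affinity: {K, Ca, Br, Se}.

EA tends to increase across a period and decrease down a group, though the pattern is less regular than for IE or radius.
All lie in period 4; the across-period trend (electron affinity increases left to right) applies, with the exception below.
Note the exception: K has a higher electron affinity than Ca, contrary to the simple trend — adding an electron to Ca (ns²) has to open a new, higher-energy np subshell, which is unfavourable.
For reference (kJ/mol): K 48, Ca 2, Se 195, Br 325.
So from lowest to highest: Ca < K < Se < Br.

Ca, K, Se, Br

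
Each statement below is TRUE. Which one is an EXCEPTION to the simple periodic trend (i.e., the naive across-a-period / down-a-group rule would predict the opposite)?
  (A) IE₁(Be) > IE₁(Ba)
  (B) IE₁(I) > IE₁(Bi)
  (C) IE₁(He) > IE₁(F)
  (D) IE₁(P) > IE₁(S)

(D)

The general trend: IE₁ increases across a period and decreases down a group.
(A) Be (period 2, group 2) vs Ba (period 6, group 2): the stated order agrees with the simple trend.
(B) I (period 5, group 17) vs Bi (period 6, group 15): the stated order agrees with the simple trend.
(C) He (period 1, group 18) vs F (period 2, group 17): the stated order agrees with the simple trend.
(D) P (period 3, group 15) vs S (period 3, group 16): the stated order contradicts the simple trend.
The exception is (D): S (3p⁴) ionizes more easily than half-filled P (3p³) because the paired 3p electron in S is pushed out by e⁻–e⁻ repulsion.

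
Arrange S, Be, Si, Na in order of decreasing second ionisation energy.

IE_2 is the cost of taking one more electron from the +1 cation: S⁺ still has 5 valence electrons; Be⁺ still has 1 valence electron; Si⁺ still has 3 valence electrons; Na⁺ is the bare [Ne] core.
Pulling an electron out of a noble-gas core costs far more than removing a remaining valence electron, so Na sits at the high end of IE_2.
Valence configurations: S⁺ [Ne]3s²3p³, Be⁺ [He]2s¹, Si⁺ [Ne]3s²3p¹.
Tabulated IE_2 (kJ/mol): S 2252, Be 1757, Si 1577, Na 4562.
Hence IE_2: Si < Be < S < Na.

Na > S > Be > Si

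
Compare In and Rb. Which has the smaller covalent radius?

In

Radius decreases left→right (rising Z_eff, same n) and increases top→bottom (higher n).
All lie in period 5, so atomic radius increases right to left.
So In has the smaller covalent radius (In < Rb).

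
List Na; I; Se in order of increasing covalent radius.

Atomic radius shrinks across a period as nuclear charge pulls the same shell inward, and grows down a group as new shells are added.
Here both period and group differ, so the two effects have to be weighed against each other.
I > Se: the two effects oppose for this pair; the down-group effect wins (133 vs 116 pm).
Na > I: the two effects oppose for this pair; the across-period effect wins (155 vs 133 pm).
Approximate values (pm): Na 155, Se 116, I 133.
So from smallest to largest: Se < I < Na.

Se, I, Na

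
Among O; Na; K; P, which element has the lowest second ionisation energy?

P

After 1 electron has been removed, what remains? O⁺ still has 5 valence electrons; Na⁺ is the bare [Ne] core; K⁺ is the bare [Ar] core; P⁺ still has 4 valence electrons.
Usually core removal costs more than valence removal, but here the competition is close: a tightly held n=2 valence electron can cost more to remove than an n=3 core electron, so the actual values have to decide it.
Valence configurations: O⁺ [He]2s²2p³, P⁺ [Ne]3s²3p².
Tabulated IE_2 (kJ/mol): O 3388, Na 4562, K 3052, P 1907.
Overall IE_2 order: P < K < O < Na.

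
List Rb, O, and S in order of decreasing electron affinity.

S > O > Rb

Atoms with high Z_eff and room in the valence shell (especially the halogens) have the most exothermic electron affinities.
Here both period and group differ, so the two effects have to be weighed against each other.
O > Rb: both effects reinforce here, so O is clearly the higher of the two.
S > O: this pair runs against the simple trend — see the exception note.
Note the exception: S has a higher electron affinity than O, contrary to the simple trend — the compact 2p subshell of O repels the added electron more than S's larger 3p does.
Approximate values (kJ/mol): O 141, S 200, Rb 47.
So from highest to lowest: S > O > Rb.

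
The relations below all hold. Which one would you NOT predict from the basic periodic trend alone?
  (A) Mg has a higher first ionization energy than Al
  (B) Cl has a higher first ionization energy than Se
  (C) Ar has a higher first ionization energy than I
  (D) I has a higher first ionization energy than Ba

(A)

The general trend: first ionization energy increases across a period and decreases down a group.
(A) Mg (period 3, group 2) vs Al (period 3, group 13): the stated order contradicts the simple trend.
(B) Cl (period 3, group 17) vs Se (period 4, group 16): the stated order agrees with the simple trend.
(C) Ar (period 3, group 18) vs I (period 5, group 17): the stated order agrees with the simple trend.
(D) I (period 5, group 17) vs Ba (period 6, group 2): the stated order agrees with the simple trend.
The exception is (A): Al's single 3p electron is easier to remove than one from Mg's filled 3s².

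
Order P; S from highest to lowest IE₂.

S > P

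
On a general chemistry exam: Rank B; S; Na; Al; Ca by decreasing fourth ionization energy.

The fourth ionization energy removes an electron from the +3 ion. For each element: B³⁺ is the bare [He] core; S³⁺ still has 3 valence electrons; Na³⁺ is already 2 electrons into the core; Al³⁺ is the bare [Ne] core; Ca³⁺ is already 1 electron into the core.
Breaking into a closed-shell core is much more expensive than removing a leftover valence electron — Ca, Na, Al and B have the largest IE_4 here.
Approximate IE_4 values (kJ/mol): B 25026, S 4556, Na 9543, Al 11577, Ca 6491.
So the fourth ionization energies run S < Ca < Na < Al < B.

B, Al, Na, Ca, S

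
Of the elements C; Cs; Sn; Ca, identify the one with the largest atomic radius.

Cs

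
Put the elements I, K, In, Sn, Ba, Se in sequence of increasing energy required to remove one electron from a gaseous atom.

K is in period 4, group 1; Se is in period 4, group 16; In is in period 5, group 13; Sn is in period 5, group 14; I is in period 5, group 17; Ba is in period 6, group 2.
Across a period the outer electron is held more tightly (higher IE₁); down a group it sits in a higher shell, more shielded, and comes off more easily.
These span different periods and groups, so the two trends combine.
Ba > K: the two effects oppose for this pair; the across-period effect wins (503 vs 419 kJ/mol).
In > Ba: relative to Ba, both the across-period and down-group shifts push In's first ionization energy up.
Sn > In: Sn lies to the right of In in period 5, so the across-period effect alone puts Sn higher.
Se > Sn: both effects reinforce here, so Se is clearly the higher of the two.
I > Se: period and group pull opposite ways; the across-period shift dominates (1008 vs 941 kJ/mol).
Approximate values (kJ/mol): K 419, Se 941, In 558, Sn 709, I 1008, Ba 503.
So from lowest to highest: K < Ba < In < Sn < Se < I.

K < Ba < In < Sn < Se < I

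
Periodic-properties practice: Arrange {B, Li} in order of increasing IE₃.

B < Li

Consider each +2 ion: B²⁺ still has 1 valence electron; Li²⁺ is already 1 electron into the core.
Pulling an electron out of a noble-gas core costs far more than removing a remaining valence electron, so Li sits at the high end of IE_3.
Tabulated IE_3 (kJ/mol): B 3660, Li 11815.
Putting it together, IE_3: B < Li.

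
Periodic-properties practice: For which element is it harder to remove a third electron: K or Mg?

Mg

The third ionization energy removes an electron from the +2 ion. For each element: K²⁺ is already 1 electron into the core; Mg²⁺ is the bare [Ne] core.
All of these are removing an electron from a noble-gas core or deeper; the smaller core (lower principal quantum number) is held far more tightly, and within a period the higher nuclear charge binds the same core more tightly.
Tabulated IE_3 (kJ/mol): K 4420, Mg 7733.
Overall IE_3 order: K < Mg.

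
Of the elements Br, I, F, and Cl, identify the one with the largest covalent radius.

F is in period 2, group 17; Cl is in period 3, group 17; Br is in period 4, group 17; I is in period 5, group 17.
Radius decreases left→right (rising Z_eff, same n) and increases top→bottom (higher n).
All are in group 17, so atomic radius increases down the group.
The largest covalent radius among these belongs to I.

I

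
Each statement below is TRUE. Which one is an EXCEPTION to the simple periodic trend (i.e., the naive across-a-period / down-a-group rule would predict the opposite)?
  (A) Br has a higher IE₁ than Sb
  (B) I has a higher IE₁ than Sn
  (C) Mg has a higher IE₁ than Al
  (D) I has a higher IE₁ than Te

(C)

The general trend: IE₁ increases across a period and decreases down a group.
(A) Br (period 4, group 17) vs Sb (period 5, group 15): the stated order agrees with the simple trend.
(B) I (period 5, group 17) vs Sn (period 5, group 14): the stated order agrees with the simple trend.
(C) Mg (period 3, group 2) vs Al (period 3, group 13): the stated order contradicts the simple trend.
(D) I (period 5, group 17) vs Te (period 5, group 16): the stated order agrees with the simple trend.
The exception is (C): Al's single 3p electron is easier to remove than one from Mg's filled 3s².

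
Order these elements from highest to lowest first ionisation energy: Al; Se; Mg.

Se > Mg > Al

First ionization energy rises across a period (greater Z_eff holds electrons more tightly) and falls down a group (valence electrons are farther from the nucleus).
Neither a single period nor a single group — weigh both effects.
Mg > Al: this pair runs against the simple trend — see the exception note.
Se > Mg: the two effects oppose for this pair; the across-period effect wins (941 vs 738 kJ/mol).
Note the exception: Mg has a higher first ionization energy than Al, contrary to the simple trend — Al's single 3p electron is easier to remove than one from Mg's filled 3s².
Tabulated first ionization energy (kJ/mol): Mg 738, Al 578, Se 941.
So from highest to lowest: Se > Mg > Al.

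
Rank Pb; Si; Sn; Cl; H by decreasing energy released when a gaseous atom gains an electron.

Cl, Si, Sn, H, Pb

H is in period 1, group 1; Si is in period 3, group 14; Cl is in period 3, group 17; Sn is in period 5, group 14; Pb is in period 6, group 14.
Electron affinity generally becomes more exothermic across a period toward the halogens and less exothermic down a group.
These span different periods and groups, so the two trends combine.
H > Pb: the two effects oppose for this pair; the down-group effect wins (73 vs 35 kJ/mol).
Sn > H: period and group pull opposite ways; the across-period shift dominates (107 vs 73 kJ/mol).
Si > Sn: Si sits above Sn in group 14, so the down-group effect alone puts Si higher.
Cl > Si: Cl lies to the right of Si in period 3, so the across-period effect alone puts Cl higher.
Approximate values (kJ/mol): H 73, Si 134, Cl 349, Sn 107, Pb 35.
So from highest to lowest: Cl > Si > Sn > H > Pb.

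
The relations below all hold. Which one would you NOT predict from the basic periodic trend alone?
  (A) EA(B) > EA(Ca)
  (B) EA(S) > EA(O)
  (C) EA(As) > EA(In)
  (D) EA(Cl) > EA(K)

(B)

The general trend: electron affinity increases across a period and decreases down a group.
(A) B (period 2, group 13) vs Ca (period 4, group 2): the stated order agrees with the simple trend.
(B) S (period 3, group 16) vs O (period 2, group 16): the stated order contradicts the simple trend.
(C) As (period 4, group 15) vs In (period 5, group 13): the stated order agrees with the simple trend.
(D) Cl (period 3, group 17) vs K (period 4, group 1): the stated order agrees with the simple trend.
The exception is (B): the compact 2p subshell of O repels the added electron more than S's larger 3p does.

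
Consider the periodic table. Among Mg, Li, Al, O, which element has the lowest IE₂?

Consider each +1 ion: Mg⁺ still has 1 valence electron; Li⁺ is the bare [He] core; Al⁺ still has 2 valence electrons; O⁺ still has 5 valence electrons.
Pulling an electron out of a noble-gas core costs far more than removing a remaining valence electron, so Li sits at the high end of IE_2.
Valence configurations: Mg⁺ [Ne]3s¹, Al⁺ [Ne]3s², O⁺ [He]2s²2p³.
Tabulated IE_2 (kJ/mol): Mg 1451, Li 7298, Al 1817, O 3388.
Hence IE_2: Mg < Al < O < Li.

Mg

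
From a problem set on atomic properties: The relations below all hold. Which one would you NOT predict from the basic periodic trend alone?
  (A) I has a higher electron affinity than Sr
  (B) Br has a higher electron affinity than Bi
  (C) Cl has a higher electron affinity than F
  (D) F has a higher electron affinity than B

(C)

The general trend: electron affinity increases across a period and decreases down a group.
(A) I (period 5, group 17) vs Sr (period 5, group 2): the stated order agrees with the simple trend.
(B) Br (period 4, group 17) vs Bi (period 6, group 15): the stated order agrees with the simple trend.
(C) Cl (period 3, group 17) vs F (period 2, group 17): the stated order contradicts the simple trend.
(D) F (period 2, group 17) vs B (period 2, group 13): the stated order agrees with the simple trend.
The exception is (C): F's small 2p subshell makes the incoming electron feel strong e⁻–e⁻ repulsion, so Cl actually releases more energy on gaining an electron.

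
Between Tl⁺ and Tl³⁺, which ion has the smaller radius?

Both ions have Z = 81 protons, but Tl³⁺ has lost more electrons, so its remaining electrons feel a larger effective nuclear charge per electron and are pulled in more tightly.
Higher positive charge → smaller ion, so Tl⁺ > Tl³⁺.

Tl³⁺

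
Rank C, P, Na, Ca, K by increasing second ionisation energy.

Ca < P < C < K < Na

The second ionization energy removes an electron from the +1 ion. For each element: C⁺ still has 3 valence electrons; P⁺ still has 4 valence electrons; Na⁺ is the bare [Ne] core; Ca⁺ still has 1 valence electron; K⁺ is the bare [Ar] core.
Core electrons are held far more tightly than valence electrons, so K and Na top the IE_2 order.
Valence configurations: C⁺ [He]2s²2p¹, P⁺ [Ne]3s²3p², Ca⁺ [Ar]4s¹.
Approximate IE_2 values (kJ/mol): C 2353, P 1907, Na 4562, Ca 1145, K 3052.
Overall IE_2 order: Ca < P < C < K < Na.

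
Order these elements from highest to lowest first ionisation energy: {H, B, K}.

H, B, K

H is in period 1, group 1; B is in period 2, group 13; K is in period 4, group 1.
Removing the outermost electron gets harder across a period and easier down a group.
These span different periods and groups, so the two trends combine.
B > K: both effects reinforce here, so B is clearly the higher of the two.
H > B: period and group pull opposite ways; the down-group shift dominates (1312 vs 801 kJ/mol).
Tabulated first ionization energy (kJ/mol): H 1312, B 801, K 419.
So from highest to lowest: H > B > K.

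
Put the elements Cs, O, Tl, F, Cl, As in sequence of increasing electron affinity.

Tl, Cs, As, O, F, Cl

O is in period 2, group 16; F is in period 2, group 17; Cl is in period 3, group 17; As is in period 4, group 15; Cs is in period 6, group 1; Tl is in period 6, group 13.
Atoms with high Z_eff and room in the valence shell (especially the halogens) have the most exothermic electron affinities.
Neither a single period nor a single group — weigh both effects.
Cs > Tl: this pair runs against the simple trend — see the exception note.
As > Cs: both effects reinforce here, so As is clearly the higher of the two.
O > As: both effects reinforce here, so O is clearly the higher of the two.
F > O: both are in period 2; the period trend gives F the larger value.
Cl > F: this pair runs against the simple trend — see the exception note.
Note the exception: Cs has a higher electron affinity than Tl, contrary to the simple trend — Tl's ns²np¹ configuration gives only a small electron affinity — the sparsely filled np subshell binds an added electron weakly.
Note the exception: Cl has a higher electron affinity than F, contrary to the simple trend — F's small 2p subshell makes the incoming electron feel strong e⁻–e⁻ repulsion, so Cl actually releases more energy on gaining an electron.
Approximate values (kJ/mol): O 141, F 328, Cl 349, As 78, Cs 46, Tl 19.
So from lowest to highest: Tl < Cs < As < O < F < Cl.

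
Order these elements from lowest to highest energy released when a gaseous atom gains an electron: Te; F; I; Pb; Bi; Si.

F is in period 2, group 17; Si is in period 3, group 14; Te is in period 5, group 16; I is in period 5, group 17; Pb is in period 6, group 14; Bi is in period 6, group 15.
Adding an electron releases more energy for atoms nearer the top right (short of the noble gases).
Here both period and group differ, so the two effects have to be weighed against each other.
Bi > Pb: Bi lies to the right of Pb in period 6, so the across-period effect alone puts Bi higher.
Si > Bi: period and group pull opposite ways; the down-group shift dominates (134 vs 91 kJ/mol).
Te > Si: period and group pull opposite ways; the across-period shift dominates (190 vs 134 kJ/mol).
I > Te: both are in period 5; the period trend gives I the larger value.
F > I: they share group 17; the group trend gives F the larger value.
Approximate values (kJ/mol): F 328, Si 134, Te 190, I 295, Pb 35, Bi 91.
So from lowest to highest: Pb < Bi < Si < Te < I < F.

Pb, Bi, Si, Te, I, F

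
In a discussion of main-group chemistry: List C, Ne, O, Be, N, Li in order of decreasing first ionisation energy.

IE₁ increases left→right with effective nuclear charge and decreases top→bottom as the valence shell moves farther out.
All lie in period 2; the across-period trend (first ionization energy increases left to right) applies, with the exception below.
Note the exception: N has a higher first ionization energy than O, contrary to the simple trend — pairing an electron in O's 2p⁴ costs repulsion energy, so O ionizes more easily than half-filled N (2p³).
Tabulated first ionization energy (kJ/mol): Li 520, Be 900, C 1086, N 1402, O 1314, Ne 2081.
So from highest to lowest: Ne > N > O > C > Be > Li.

Ne, N, O, C, Be, Li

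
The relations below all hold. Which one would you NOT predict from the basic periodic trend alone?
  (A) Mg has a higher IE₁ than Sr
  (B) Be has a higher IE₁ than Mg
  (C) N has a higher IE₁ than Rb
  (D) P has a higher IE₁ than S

The general trend: IE₁ increases across a period and decreases down a group.
(A) Mg (period 3, group 2) vs Sr (period 5, group 2): the stated order agrees with the simple trend.
(B) Be (period 2, group 2) vs Mg (period 3, group 2): the stated order agrees with the simple trend.
(C) N (period 2, group 15) vs Rb (period 5, group 1): the stated order agrees with the simple trend.
(D) P (period 3, group 15) vs S (period 3, group 16): the stated order contradicts the simple trend.
The exception is (D): S (3p⁴) ionizes more easily than half-filled P (3p³) because the paired 3p electron in S is pushed out by e⁻–e⁻ repulsion.

(D)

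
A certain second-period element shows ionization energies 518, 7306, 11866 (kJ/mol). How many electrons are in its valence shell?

Look for the largest jump between consecutive ionization energies: IE2/IE1 ≈ 14.1, far larger than any earlier ratio.
That jump marks the point where a core electron is being removed. So the atom has 1 valence electron.

1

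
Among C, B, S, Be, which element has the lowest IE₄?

Consider each +3 ion: C³⁺ still has 1 valence electron; B³⁺ is the bare [He] core; S³⁺ still has 3 valence electrons; Be³⁺ is already 1 electron into the core.
Pulling an electron out of a noble-gas core costs far more than removing a remaining valence electron, so Be and B sit at the high end of IE_4.
Valence configurations: C³⁺ [He]2s¹, S³⁺ [Ne]3s²3p¹.
The numbers (kJ/mol): C 6223, B 25026, S 4556, Be 21007.
Hence IE_4: S < C < Be < B.

S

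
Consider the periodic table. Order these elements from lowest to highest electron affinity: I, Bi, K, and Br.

Electron affinity generally becomes more exothermic across a period toward the halogens and less exothermic down a group.
Here both period and group differ, so the two effects have to be weighed against each other.
Bi > K: period and group pull opposite ways; the across-period shift dominates (91 vs 48 kJ/mol).
I > Bi: relative to Bi, both the across-period and down-group shifts push I's electron affinity up.
Br > I: Br sits above I in group 17, so the down-group effect alone puts Br higher.
Approximate values (kJ/mol): K 48, Br 325, I 295, Bi 91.
So from lowest to highest: K < Bi < I < Br.

K, Bi, I, Br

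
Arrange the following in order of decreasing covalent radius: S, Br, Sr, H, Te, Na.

Sr, Na, Te, Br, S, H

H is in period 1, group 1; Na is in period 3, group 1; S is in period 3, group 16; Br is in period 4, group 17; Sr is in period 5, group 2; Te is in period 5, group 16.
Atomic radius shrinks across a period as nuclear charge pulls the same shell inward, and grows down a group as new shells are added.
These span different periods and groups, so the two trends combine.
S > H: period and group pull opposite ways; the down-group shift dominates (103 vs 32 pm).
Br > S: the two effects oppose for this pair; the down-group effect wins (114 vs 103 pm).
Te > Br: both effects reinforce here, so Te is clearly the larger of the two.
Na > Te: the two effects oppose for this pair; the across-period effect wins (155 vs 136 pm).
Sr > Na: the two effects oppose for this pair; the down-group effect wins (185 vs 155 pm).
Approximate values (pm): H 32, Na 155, S 103, Br 114, Sr 185, Te 136.
So from largest to smallest: Sr > Na > Te > Br > S > H.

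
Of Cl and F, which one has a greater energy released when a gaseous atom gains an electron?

Cl

F is in period 2, group 17; Cl is in period 3, group 17.
EA tends to increase across a period and decrease down a group, though the pattern is less regular than for IE or radius.
All are in group 17; the group trend (electron affinity increases up the group) applies, with the exception below.
Note the exception: Cl has a higher electron affinity than F, contrary to the simple trend — F's small 2p subshell makes the incoming electron feel strong e⁻–e⁻ repulsion, so Cl actually releases more energy on gaining an electron.
Approximate values (kJ/mol): F 328, Cl 349.
So Cl has the greater energy released when a gaseous atom gains an electron (Cl > F).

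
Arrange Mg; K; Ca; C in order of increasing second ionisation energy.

Ca, Mg, C, K

The second ionization energy removes an electron from the +1 ion. For each element: Mg⁺ still has 1 valence electron; K⁺ is the bare [Ar] core; Ca⁺ still has 1 valence electron; C⁺ still has 3 valence electrons.
Pulling an electron out of a noble-gas core costs far more than removing a remaining valence electron, so K sits at the high end of IE_2.
Valence configurations: Mg⁺ [Ne]3s¹, Ca⁺ [Ar]4s¹, C⁺ [He]2s²2p¹.
Approximate IE_2 values (kJ/mol): Mg 1451, K 3052, Ca 1145, C 2353.
Putting it together, IE_2: Ca < Mg < C < K.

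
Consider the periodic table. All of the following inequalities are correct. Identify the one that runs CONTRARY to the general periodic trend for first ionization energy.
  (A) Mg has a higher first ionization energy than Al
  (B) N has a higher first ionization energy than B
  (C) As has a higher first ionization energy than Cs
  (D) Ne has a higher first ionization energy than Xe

The general trend: first ionization energy increases across a period and decreases down a group.
(A) Mg (period 3, group 2) vs Al (period 3, group 13): the stated order contradicts the simple trend.
(B) N (period 2, group 15) vs B (period 2, group 13): the stated order agrees with the simple trend.
(C) As (period 4, group 15) vs Cs (period 6, group 1): the stated order agrees with the simple trend.
(D) Ne (period 2, group 18) vs Xe (period 5, group 18): the stated order agrees with the simple trend.
The exception is (A): Al's single 3p electron is easier to remove than one from Mg's filled 3s².

(A)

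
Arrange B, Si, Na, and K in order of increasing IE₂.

Si < B < K < Na

Consider each +1 ion: B⁺ still has 2 valence electrons; Si⁺ still has 3 valence electrons; Na⁺ is the bare [Ne] core; K⁺ is the bare [Ar] core.
Breaking into a closed-shell core is much more expensive than removing a leftover valence electron — K and Na have the largest IE_2 here.
Valence configurations: B⁺ [He]2s², Si⁺ [Ne]3s²3p¹.
The numbers (kJ/mol): B 2427, Si 1577, Na 4562, K 3052.
Overall IE_2 order: Si < B < K < Na.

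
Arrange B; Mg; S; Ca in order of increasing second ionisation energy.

The second ionization energy removes an electron from the +1 ion. For each element: B⁺ still has 2 valence electrons; Mg⁺ still has 1 valence electron; S⁺ still has 5 valence electrons; Ca⁺ still has 1 valence electron.
All are still removing valence electrons, so compare the +1 ions as you would atoms: IE_2 generally rises across a period (higher Z_eff) and falls down a group (larger shell), subject to the usual subshell exceptions.
Valence configurations: B⁺ [He]2s², Mg⁺ [Ne]3s¹, S⁺ [Ne]3s²3p³, Ca⁺ [Ar]4s¹.
Approximate IE_2 values (kJ/mol): B 2427, Mg 1451, S 2252, Ca 1145.
Putting it together, IE_2: Ca < Mg < S < B.

Ca, Mg, S, B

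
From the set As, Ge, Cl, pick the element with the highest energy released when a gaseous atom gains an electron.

Cl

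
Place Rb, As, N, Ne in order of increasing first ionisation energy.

Rb < As < N < Ne

N is in period 2, group 15; Ne is in period 2, group 18; As is in period 4, group 15; Rb is in period 5, group 1.
IE₁ increases left→right with effective nuclear charge and decreases top→bottom as the valence shell moves farther out.
These span different periods and groups, so the two trends combine.
As > Rb: relative to Rb, both the across-period and down-group shifts push As's first ionization energy up.
N > As: they share group 15; the group trend gives N the larger value.
Ne > N: both are in period 2; the period trend gives Ne the larger value.
Tabulated first ionization energy (kJ/mol): N 1402, Ne 2081, As 947, Rb 403.
So from lowest to highest: Rb < As < N < Ne.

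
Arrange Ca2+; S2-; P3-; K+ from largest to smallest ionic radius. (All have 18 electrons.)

All of these have 18 electrons, so size is governed by nuclear charge alone: the more protons, the stronger the pull on the same electron cloud, and the smaller the ion.
Nuclear charges: Ca2+ (Z=20), K+ (Z=19), S2- (Z=16), P3- (Z=15).
Largest to smallest: P3- > S2- > K+ > Ca2+.

P3- > S2- > K+ > Ca2+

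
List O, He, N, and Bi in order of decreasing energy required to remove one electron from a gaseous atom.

He is in period 1, group 18; N is in period 2, group 15; O is in period 2, group 16; Bi is in period 6, group 15.
Across a period the outer electron is held more tightly (higher IE₁); down a group it sits in a higher shell, more shielded, and comes off more easily.
Neither a single period nor a single group — weigh both effects.
O > Bi: both effects reinforce here, so O is clearly the higher of the two.
N > O: this pair runs against the simple trend — see the exception note.
He > N: both effects reinforce here, so He is clearly the higher of the two.
Note the exception: N has a higher first ionization energy than O, contrary to the simple trend — pairing an electron in O's 2p⁴ costs repulsion energy, so O ionizes more easily than half-filled N (2p³).
For reference (kJ/mol): He 2372, N 1402, O 1314, Bi 703.
So from highest to lowest: He > N > O > Bi.

He > N > O > Bi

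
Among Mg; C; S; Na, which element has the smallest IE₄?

S

The fourth ionization energy removes an electron from the +3 ion. For each element: Mg³⁺ is already 1 electron into the core; C³⁺ still has 1 valence electron; S³⁺ still has 3 valence electrons; Na³⁺ is already 2 electrons into the core.
Core electrons are held far more tightly than valence electrons, so Na and Mg top the IE_4 order.
Valence configurations: C³⁺ [He]2s¹, S³⁺ [Ne]3s²3p¹.
The numbers (kJ/mol): Mg 10543, C 6223, S 4556, Na 9543.
Overall IE_4 order: S < C < Na < Mg.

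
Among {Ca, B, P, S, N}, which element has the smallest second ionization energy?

Ca

IE_2 is the cost of taking one more electron from the +1 cation: Ca⁺ still has 1 valence electron; B⁺ still has 2 valence electrons; P⁺ still has 4 valence electrons; S⁺ still has 5 valence electrons; N⁺ still has 4 valence electrons.
All are still removing valence electrons, so compare the +1 ions as you would atoms: IE_2 generally rises across a period (higher Z_eff) and falls down a group (larger shell), subject to the usual subshell exceptions.
Valence configurations: Ca⁺ [Ar]4s¹, B⁺ [He]2s², P⁺ [Ne]3s²3p², S⁺ [Ne]3s²3p³, N⁺ [He]2s²2p².
The numbers (kJ/mol): Ca 1145, B 2427, P 1907, S 2252, N 2856.
Putting it together, IE_2: Ca < P < S < B < N.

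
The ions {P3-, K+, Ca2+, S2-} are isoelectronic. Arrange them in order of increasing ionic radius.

Ca2+ < K+ < S2- < P3-

All of these have 18 electrons, so size is governed by nuclear charge alone: the more protons, the stronger the pull on the same electron cloud, and the smaller the ion.
Nuclear charges: Ca2+ (Z=20), K+ (Z=19), S2- (Z=16), P3- (Z=15).
Smallest to largest: Ca2+ < K+ < S2- < P3-.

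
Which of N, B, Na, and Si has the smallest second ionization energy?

IE_2 is the cost of taking one more electron from the +1 cation: N⁺ still has 4 valence electrons; B⁺ still has 2 valence electrons; Na⁺ is the bare [Ne] core; Si⁺ still has 3 valence electrons.
Pulling an electron out of a noble-gas core costs far more than removing a remaining valence electron, so Na sits at the high end of IE_2.
Valence configurations: N⁺ [He]2s²2p², B⁺ [He]2s², Si⁺ [Ne]3s²3p¹.
Approximate IE_2 values (kJ/mol): N 2856, B 2427, Na 4562, Si 1577.
Hence IE_2: Si < B < N < Na.

Si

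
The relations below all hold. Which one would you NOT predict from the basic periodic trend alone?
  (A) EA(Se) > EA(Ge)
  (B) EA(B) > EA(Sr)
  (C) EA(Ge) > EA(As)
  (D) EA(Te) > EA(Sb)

(C)

The general trend: electron affinity increases across a period and decreases down a group.
(A) Se (period 4, group 16) vs Ge (period 4, group 14): the stated order agrees with the simple trend.
(B) B (period 2, group 13) vs Sr (period 5, group 2): the stated order agrees with the simple trend.
(C) Ge (period 4, group 14) vs As (period 4, group 15): the stated order contradicts the simple trend.
(D) Te (period 5, group 16) vs Sb (period 5, group 15): the stated order agrees with the simple trend.
The exception is (C): adding an electron to As's half-filled 4p³ is unfavourable, so Ge (4p²) has the more exothermic EA.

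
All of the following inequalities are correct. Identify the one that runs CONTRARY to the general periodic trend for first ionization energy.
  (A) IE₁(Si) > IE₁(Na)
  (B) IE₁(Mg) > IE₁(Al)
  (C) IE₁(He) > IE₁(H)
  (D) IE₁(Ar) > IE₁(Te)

The general trend: first ionization energy increases across a period and decreases down a group.
(A) Si (period 3, group 14) vs Na (period 3, group 1): the stated order agrees with the simple trend.
(B) Mg (period 3, group 2) vs Al (period 3, group 13): the stated order contradicts the simple trend.
(C) He (period 1, group 18) vs H (period 1, group 1): the stated order agrees with the simple trend.
(D) Ar (period 3, group 18) vs Te (period 5, group 16): the stated order agrees with the simple trend.
The exception is (B): Al's single 3p electron is easier to remove than one from Mg's filled 3s².

(B)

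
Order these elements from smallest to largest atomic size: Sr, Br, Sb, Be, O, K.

Across a period the added protons contract the valence shell; down a group each new principal shell makes the atom larger.
These span different periods and groups, so the two trends combine.
Be > O: both are in period 2; the period trend gives Be the larger value.
Br > Be: the two effects oppose for this pair; the down-group effect wins (114 vs 102 pm).
Sb > Br: relative to Br, both the across-period and down-group shifts push Sb's atomic radius up.
Sr > Sb: Sr lies to the left of Sb in period 5, so the across-period effect alone puts Sr larger.
K > Sr: the two effects oppose for this pair; the across-period effect wins (196 vs 185 pm).
Approximate values (pm): Be 102, O 63, K 196, Br 114, Sr 185, Sb 140.
So from smallest to largest: O < Be < Br < Sb < Sr < K.

O < Be < Br < Sb < Sr < K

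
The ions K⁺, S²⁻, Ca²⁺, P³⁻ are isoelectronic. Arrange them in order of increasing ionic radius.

Ca²⁺, K⁺, S²⁻, P³⁻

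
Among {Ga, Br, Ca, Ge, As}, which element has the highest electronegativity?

Br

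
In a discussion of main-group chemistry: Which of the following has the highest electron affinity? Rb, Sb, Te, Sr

Te

Atoms with high Z_eff and room in the valence shell (especially the halogens) have the most exothermic electron affinities.
All lie in period 5; the across-period trend (electron affinity increases left to right) applies, with the exception below.
Note the exception: Rb has a higher electron affinity than Sr, contrary to the simple trend — adding an electron to Sr (ns²) has to open a new, higher-energy np subshell, which is unfavourable.
Approximate values (kJ/mol): Rb 47, Sr 5, Sb 103, Te 190.
The highest electron affinity among these belongs to Te.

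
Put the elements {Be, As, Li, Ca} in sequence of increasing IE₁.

IE₁ increases left→right with effective nuclear charge and decreases top→bottom as the valence shell moves farther out.
Neither a single period nor a single group — weigh both effects.
Ca > Li: the two effects oppose for this pair; the across-period effect wins (590 vs 520 kJ/mol).
Be > Ca: Be sits above Ca in group 2, so the down-group effect alone puts Be higher.
As > Be: period and group pull opposite ways; the across-period shift dominates (947 vs 900 kJ/mol).
For reference (kJ/mol): Li 520, Be 900, Ca 590, As 947.
So from lowest to highest: Li < Ca < Be < As.

Li < Ca < Be < As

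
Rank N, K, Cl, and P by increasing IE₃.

After 2 electrons have been removed, what remains? N²⁺ still has 3 valence electrons; K²⁺ is already 1 electron into the core; Cl²⁺ still has 5 valence electrons; P²⁺ still has 3 valence electrons.
Usually core removal costs more than valence removal, but here the competition is close: a tightly held n=2 valence electron can cost more to remove than an n=3 core electron, so the actual values have to decide it.
Valence configurations: N²⁺ [He]2s²2p¹, Cl²⁺ [Ne]3s²3p³, P²⁺ [Ne]3s²3p¹.
The numbers (kJ/mol): N 4578, K 4420, Cl 3822, P 2914.
Putting it together, IE_3: P < Cl < K < N.

P < Cl < K < N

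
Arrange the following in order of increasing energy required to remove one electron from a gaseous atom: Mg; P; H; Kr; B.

Mg < B < P < H < Kr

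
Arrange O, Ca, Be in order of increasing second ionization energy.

Ca < Be < O

IE_2 is the cost of taking one more electron from the +1 cation: O⁺ still has 5 valence electrons; Ca⁺ still has 1 valence electron; Be⁺ still has 1 valence electron.
All are still removing valence electrons, so compare the +1 ions as you would atoms: IE_2 generally rises across a period (higher Z_eff) and falls down a group (larger shell), subject to the usual subshell exceptions.
Valence configurations: O⁺ [He]2s²2p³, Ca⁺ [Ar]4s¹, Be⁺ [He]2s¹.
The numbers (kJ/mol): O 3388, Ca 1145, Be 1757.
So the second ionization energies run Ca < Be < O.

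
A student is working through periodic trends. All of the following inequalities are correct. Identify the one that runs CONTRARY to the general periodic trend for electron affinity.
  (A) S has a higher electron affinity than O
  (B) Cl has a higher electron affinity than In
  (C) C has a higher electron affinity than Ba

The general trend: electron affinity increases across a period and decreases down a group.
(A) S (period 3, group 16) vs O (period 2, group 16): the stated order contradicts the simple trend.
(B) Cl (period 3, group 17) vs In (period 5, group 13): the stated order agrees with the simple trend.
(C) C (period 2, group 14) vs Ba (period 6, group 2): the stated order agrees with the simple trend.
The exception is (A): the compact 2p subshell of O repels the added electron more than S's larger 3p does.

(A)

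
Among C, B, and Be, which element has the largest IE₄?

After 3 electrons have been removed, what remains? C³⁺ still has 1 valence electron; B³⁺ is the bare [He] core; Be³⁺ is already 1 electron into the core.
Core electrons are held far more tightly than valence electrons, so Be and B top the IE_4 order.
Tabulated IE_4 (kJ/mol): C 6223, B 25026, Be 21007.
Overall IE_4 order: C < Be < B.

B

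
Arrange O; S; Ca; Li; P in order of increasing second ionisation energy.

IE_2 is the cost of taking one more electron from the +1 cation: O⁺ still has 5 valence electrons; S⁺ still has 5 valence electrons; Ca⁺ still has 1 valence electron; Li⁺ is the bare [He] core; P⁺ still has 4 valence electrons.
Pulling an electron out of a noble-gas core costs far more than removing a remaining valence electron, so Li sits at the high end of IE_2.
Valence configurations: O⁺ [He]2s²2p³, S⁺ [Ne]3s²3p³, Ca⁺ [Ar]4s¹, P⁺ [Ne]3s²3p².
Approximate IE_2 values (kJ/mol): O 3388, S 2252, Ca 1145, Li 7298, P 1907.
So the second ionization energies run Ca < P < S < O < Li.

Ca < P < S < O < Li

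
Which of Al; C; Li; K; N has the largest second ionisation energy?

The second ionization energy removes an electron from the +1 ion. For each element: Al⁺ still has 2 valence electrons; C⁺ still has 3 valence electrons; Li⁺ is the bare [He] core; K⁺ is the bare [Ar] core; N⁺ still has 4 valence electrons.
Pulling an electron out of a noble-gas core costs far more than removing a remaining valence electron, so K and Li sit at the high end of IE_2.
Valence configurations: Al⁺ [Ne]3s², C⁺ [He]2s²2p¹, N⁺ [He]2s²2p².
The numbers (kJ/mol): Al 1817, C 2353, Li 7298, K 3052, N 2856.
Hence IE_2: Al < C < N < K < Li.

Li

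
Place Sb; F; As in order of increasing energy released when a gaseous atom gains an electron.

As < Sb < F

F is in period 2, group 17; As is in period 4, group 15; Sb is in period 5, group 15.
EA tends to increase across a period and decrease down a group, though the pattern is less regular than for IE or radius.
Here both period and group differ, so the two effects have to be weighed against each other.
Sb > As: this pair runs against the simple trend — see the exception note.
F > Sb: both effects reinforce here, so F is clearly the higher of the two.
Note the exception: Sb has a higher electron affinity than As, contrary to the simple trend — both are half-filled np³, but the pairing/repulsion penalty for the added electron shrinks as the p orbitals become larger and more diffuse down the group, and for Sb that outweighs the weaker nuclear attraction.
Tabulated electron affinity (kJ/mol): F 328, As 78, Sb 103.
So from lowest to highest: As < Sb < F.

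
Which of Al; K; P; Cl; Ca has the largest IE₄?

Al

After 3 electrons have been removed, what remains? Al³⁺ is the bare [Ne] core; K³⁺ is already 2 electrons into the core; P³⁺ still has 2 valence electrons; Cl³⁺ still has 4 valence electrons; Ca³⁺ is already 1 electron into the core.
Breaking into a closed-shell core is much more expensive than removing a leftover valence electron — K, Ca and Al have the largest IE_4 here.
Valence configurations: P³⁺ [Ne]3s², Cl³⁺ [Ne]3s²3p².
Tabulated IE_4 (kJ/mol): Al 11577, K 5877, P 4964, Cl 5159, Ca 6491.
So the fourth ionization energies run P < Cl < K < Ca < Al.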